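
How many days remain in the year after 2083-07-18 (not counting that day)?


Day of year: 199 of 365
Remaining = 365 - 199

166 days


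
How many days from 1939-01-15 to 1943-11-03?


From 1939-01-15 to 1943-11-03
1939-01-15: day of year = 15
1943-11-03: days before November = 31 + 28 + 31 + 30 + 31 + 30 + 31 + 31 + 30 + 31 = 304 (1943 is not a leap year); day of year = 304 + 3 = 307
Rest of 1939: 365 - 15 = 350
Full years 1940 (366), 1941 (365), 1942 (365): 1096
Total = 350 + 1096 + 307 = 1753

1753 days


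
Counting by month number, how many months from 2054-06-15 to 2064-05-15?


From June 2054 to May 2064
10 years * 12 = 120 months, minus 1 month = 119

119 months


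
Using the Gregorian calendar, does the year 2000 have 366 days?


Gregorian leap year rule: divisible by 4, but not by 100, unless also by 400.
2000 is divisible by 400 -> leap year

Yes


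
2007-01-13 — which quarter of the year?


Month: January (month 1)
Q1: Jan-Mar, Q2: Apr-Jun, Q3: Jul-Sep, Q4: Oct-Dec

Q1


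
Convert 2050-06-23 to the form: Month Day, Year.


ISO 2050-06-23 parses as year=2050, month=06, day=23
Month 6 -> June

June 23, 2050


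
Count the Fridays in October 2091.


October 2091 has 31 days
Anchor: Jan 1, 2091. With p = 2091 - 1 = 2090: (p + p//4 - p//100 + p//400) mod 7 = (2090 + 522 - 20 + 5) mod 7 = 2597 mod 7 = 0 -> Monday (Mon=0 ... Sun=6)
Days before October (Jan-Sep): 273; October 1 index = (0 + 273) mod 7 = 0 -> Monday
First Friday is October 5
Fridays: 5, 12, 19, 26

4 Fridays


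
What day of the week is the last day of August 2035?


August 2035 has 31 days
Anchor: Jan 1, 2035. With p = 2035 - 1 = 2034: (p + p//4 - p//100 + p//400) mod 7 = (2034 + 508 - 20 + 5) mod 7 = 2527 mod 7 = 0 -> Monday (Mon=0 ... Sun=6)
Days before August (Jan-Jul): 212; August 1 index = (0 + 212) mod 7 = 2 -> Wednesday
Last day offset: 31 - 1 = 30 days
Weekday index = (2 + 30) mod 7 = 4

Friday, August 31


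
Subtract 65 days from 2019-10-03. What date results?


Start: 2019-10-03, subtract 65 days
Back 3 days from October 3 reaches September 30, 2019 -> 62 left
September 2019 has 30 days -> back to August 31, 2019 -> 32 left
August 2019 has 31 days -> back to July 31, 2019 -> 1 left
July 2019: 31 - 1 = 30 -> lands on July 30

Result: 2019-07-30


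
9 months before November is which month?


November is month 11
11 - 9 = 2

February


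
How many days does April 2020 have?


April 2020

30 days


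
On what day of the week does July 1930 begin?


Target: July 1, 1930
Anchor: Jan 1, 1930. With p = 1930 - 1 = 1929: (p + p//4 - p//100 + p//400) mod 7 = (1929 + 482 - 19 + 4) mod 7 = 2396 mod 7 = 2 -> Wednesday (Mon=0 ... Sun=6)
Days before July (Jan-Jun): 181 days
Weekday index = (2 + 181) mod 7 = 1

Tuesday


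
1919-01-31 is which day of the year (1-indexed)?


Date: January 31, 1919
No months before January
Plus 31 days in January

Day of year: 31


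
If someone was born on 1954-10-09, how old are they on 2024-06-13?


Birth: 1954-10-09
Reference: 2024-06-13
Year difference: 2024 - 1954 = 70
Birthday not yet reached in 2024, subtract 1

69 years old


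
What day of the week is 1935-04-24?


Date: April 24, 1935
Anchor: Jan 1, 1935. With p = 1935 - 1 = 1934: (p + p//4 - p//100 + p//400) mod 7 = (1934 + 483 - 19 + 4) mod 7 = 2402 mod 7 = 1 -> Tuesday (Mon=0 ... Sun=6)
Days before April (Jan-Mar): 90; offset = 90 + 24 - 1 = 113
Weekday index = (1 + 113) mod 7 = 2

Day of the week: Wednesday


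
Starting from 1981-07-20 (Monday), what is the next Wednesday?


Current: Monday
Target: Wednesday
Days ahead: 2

Next Wednesday: 1981-07-22


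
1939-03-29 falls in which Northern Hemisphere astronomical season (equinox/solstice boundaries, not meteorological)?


Date: March 29
Astronomical Spring (approx.; exact equinox/solstice day varies by year): March 20 to June 20
March 29 falls within the Spring window

Spring


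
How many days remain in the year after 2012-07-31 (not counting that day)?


Day of year: 213 of 366
Remaining = 366 - 213

153 days


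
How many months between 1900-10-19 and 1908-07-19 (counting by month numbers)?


From October 1900 to July 1908
8 years * 12 = 96 months, minus 3 months = 93

93 months


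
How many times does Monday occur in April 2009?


April 2009 has 30 days
Anchor: Jan 1, 2009. With p = 2009 - 1 = 2008: (p + p//4 - p//100 + p//400) mod 7 = (2008 + 502 - 20 + 5) mod 7 = 2495 mod 7 = 3 -> Thursday (Mon=0 ... Sun=6)
Days before April (Jan-Mar): 90; April 1 index = (3 + 90) mod 7 = 2 -> Wednesday
First Monday is April 6
Mondays: 6, 13, 20, 27

4 Mondays


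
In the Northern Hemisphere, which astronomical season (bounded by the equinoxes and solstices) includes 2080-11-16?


Date: November 16
Astronomical Autumn (approx.; exact equinox/solstice day varies by year): September 22 to December 20
November 16 falls within the Autumn window

Autumn


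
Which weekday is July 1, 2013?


Target: July 1, 2013
Anchor: Jan 1, 2013. With p = 2013 - 1 = 2012: (p + p//4 - p//100 + p//400) mod 7 = (2012 + 503 - 20 + 5) mod 7 = 2500 mod 7 = 1 -> Tuesday (Mon=0 ... Sun=6)
Days before July (Jan-Jun): 181 days
Weekday index = (1 + 181) mod 7 = 0

Monday


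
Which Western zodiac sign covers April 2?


Date: April 2
Conventional tropical zodiac dates: Aries from March 21 onward; Taurus starts April 20
April 2 falls within the Aries range

Aries


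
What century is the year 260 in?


Century = (year - 1) // 100 + 1
= (260 - 1) // 100 + 1
= 259 // 100 + 1
= 2 + 1

3rd century


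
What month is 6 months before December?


December is month 12
12 - 6 = 6

June


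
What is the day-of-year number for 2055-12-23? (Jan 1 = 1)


Date: December 23, 2055
Days in months 1 through 11: 334
Plus 23 days in December

Day of year: 357


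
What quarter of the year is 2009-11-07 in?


Month: November (month 11)
Q1: Jan-Mar, Q2: Apr-Jun, Q3: Jul-Sep, Q4: Oct-Dec

Q4


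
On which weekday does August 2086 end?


August 2086 has 31 days
Anchor: Jan 1, 2086. With p = 2086 - 1 = 2085: (p + p//4 - p//100 + p//400) mod 7 = (2085 + 521 - 20 + 5) mod 7 = 2591 mod 7 = 1 -> Tuesday (Mon=0 ... Sun=6)
Days before August (Jan-Jul): 212; August 1 index = (1 + 212) mod 7 = 3 -> Thursday
Last day offset: 31 - 1 = 30 days
Weekday index = (3 + 30) mod 7 = 5

Saturday, August 31


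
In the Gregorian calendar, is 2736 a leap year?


Gregorian leap year rule: divisible by 4, but not by 100, unless also by 400.
2736 is divisible by 4 but not 100 -> leap year

Yes


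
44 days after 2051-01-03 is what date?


Start: 2051-01-03, add 44 days
January 2051 has 31 days: 31 - 3 = 28 days to January 31 -> 16 left
February 2051: 16 <= 28 -> lands on February 16

Result: 2051-02-16


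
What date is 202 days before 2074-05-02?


Start: 2074-05-02, subtract 202 days
Back 2 days from May 2 reaches April 30, 2074 -> 200 left
April 2074 has 30 days -> back to March 31, 2074 -> 170 left
March 2074 has 31 days -> back to February 28, 2074 -> 139 left
February 2074 has 28 days -> back to January 31, 2074 -> 111 left
January 2074 has 31 days -> back to December 31, 2073 -> 80 left
December 2073 has 31 days -> back to November 30, 2073 -> 49 left
November 2073 has 30 days -> back to October 31, 2073 -> 19 left
October 2073: 31 - 19 = 12 -> lands on October 12

Result: 2073-10-12


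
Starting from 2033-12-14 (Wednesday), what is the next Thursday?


Current: Wednesday
Target: Thursday
Days ahead: 1

Next Thursday: 2033-12-15


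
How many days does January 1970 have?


January 1970

31 days


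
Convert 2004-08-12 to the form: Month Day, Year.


ISO 2004-08-12 parses as year=2004, month=08, day=12
Month 8 -> August

August 12, 2004


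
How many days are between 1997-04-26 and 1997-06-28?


From 1997-04-26 to 1997-06-28
1997-04-26: days before April = 31 + 28 + 31 = 90 (1997 is not a leap year); day of year = 90 + 26 = 116
1997-06-28: days before June = 31 + 28 + 31 + 30 + 31 = 151 (1997 is not a leap year); day of year = 151 + 28 = 179
Same year: 179 - 116 = 63

63 days


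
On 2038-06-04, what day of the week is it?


Date: June 4, 2038
Anchor: Jan 1, 2038. With p = 2038 - 1 = 2037: (p + p//4 - p//100 + p//400) mod 7 = (2037 + 509 - 20 + 5) mod 7 = 2531 mod 7 = 4 -> Friday (Mon=0 ... Sun=6)
Days before June (Jan-May): 151; offset = 151 + 4 - 1 = 154
Weekday index = (4 + 154) mod 7 = 4

Day of the week: Friday


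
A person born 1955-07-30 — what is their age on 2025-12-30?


Birth: 1955-07-30
Reference: 2025-12-30
Year difference: 2025 - 1955 = 70

70 years old


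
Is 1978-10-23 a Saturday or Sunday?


Anchor: Jan 1, 1978. With p = 1978 - 1 = 1977: (p + p//4 - p//100 + p//400) mod 7 = (1977 + 494 - 19 + 4) mod 7 = 2456 mod 7 = 6 -> Sunday (Mon=0 ... Sun=6)
Day of year: 296; offset = 295
Weekday index = (6 + 295) mod 7 = 0 -> Monday
Weekend days: Saturday, Sunday

No


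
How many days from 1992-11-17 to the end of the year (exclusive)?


Day of year: 322 of 366
Remaining = 366 - 322

44 days


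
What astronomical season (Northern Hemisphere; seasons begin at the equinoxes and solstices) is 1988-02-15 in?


Date: February 15
Astronomical Winter (approx.; exact equinox/solstice day varies by year): December 21 to March 19
February 15 falls within the Winter window

Winter


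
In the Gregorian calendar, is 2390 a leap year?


Gregorian leap year rule: divisible by 4, but not by 100, unless also by 400.
2390 is not divisible by 4 -> not a leap year

No


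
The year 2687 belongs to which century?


Century = (year - 1) // 100 + 1
= (2687 - 1) // 100 + 1
= 2686 // 100 + 1
= 26 + 1

27th century


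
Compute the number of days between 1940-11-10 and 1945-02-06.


From 1940-11-10 to 1945-02-06
1940-11-10: days before November = 31 + 29 + 31 + 30 + 31 + 30 + 31 + 31 + 30 + 31 = 305 (1940 is a leap year); day of year = 305 + 10 = 315
1945-02-06: days before February = 31; day of year = 31 + 6 = 37
Rest of 1940: 366 - 315 = 51
Full years 1941 (365), 1942 (365), 1943 (365), 1944 (366): 1461
Total = 51 + 1461 + 37 = 1549

1549 days


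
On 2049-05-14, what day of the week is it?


Date: May 14, 2049
Anchor: Jan 1, 2049. With p = 2049 - 1 = 2048: (p + p//4 - p//100 + p//400) mod 7 = (2048 + 512 - 20 + 5) mod 7 = 2545 mod 7 = 4 -> Friday (Mon=0 ... Sun=6)
Days before May (Jan-Apr): 120; offset = 120 + 14 - 1 = 133
Weekday index = (4 + 133) mod 7 = 4

Day of the week: Friday


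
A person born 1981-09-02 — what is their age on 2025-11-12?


Birth: 1981-09-02
Reference: 2025-11-12
Year difference: 2025 - 1981 = 44

44 years old


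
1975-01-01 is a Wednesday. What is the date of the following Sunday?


Current: Wednesday
Target: Sunday
Days ahead: 4

Next Sunday: 1975-01-05


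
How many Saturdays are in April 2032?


April 2032 has 30 days
Anchor: Jan 1, 2032. With p = 2032 - 1 = 2031: (p + p//4 - p//100 + p//400) mod 7 = (2031 + 507 - 20 + 5) mod 7 = 2523 mod 7 = 3 -> Thursday (Mon=0 ... Sun=6)
Days before April (Jan-Mar): 91; April 1 index = (3 + 91) mod 7 = 3 -> Thursday
First Saturday is April 3
Saturdays: 3, 10, 17, 24

4 Saturdays


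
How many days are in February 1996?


February 1996 (leap year: yes)

29 days


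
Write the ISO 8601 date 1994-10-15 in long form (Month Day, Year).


ISO 1994-10-15 parses as year=1994, month=10, day=15
Month 10 -> October

October 15, 1994


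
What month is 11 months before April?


April is month 4
4 - 11 = -7; wrap: -7 + 12 = 5

May


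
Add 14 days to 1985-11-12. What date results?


Start: 1985-11-12, add 14 days
November 1985 has 30 days; 12 + 14 = 26 stays within November

Result: 1985-11-26


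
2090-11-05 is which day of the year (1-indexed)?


Date: November 5, 2090
Days in months 1 through 10: 304
Plus 5 days in November

Day of year: 309


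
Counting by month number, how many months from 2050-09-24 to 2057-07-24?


From September 2050 to July 2057
7 years * 12 = 84 months, minus 2 months = 82

82 months


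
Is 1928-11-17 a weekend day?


Anchor: Jan 1, 1928. With p = 1928 - 1 = 1927: (p + p//4 - p//100 + p//400) mod 7 = (1927 + 481 - 19 + 4) mod 7 = 2393 mod 7 = 6 -> Sunday (Mon=0 ... Sun=6)
Day of year: 322; offset = 321
Weekday index = (6 + 321) mod 7 = 5 -> Saturday
Weekend days: Saturday, Sunday

Yes


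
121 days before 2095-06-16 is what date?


Start: 2095-06-16, subtract 121 days
Back 16 days from June 16 reaches May 31, 2095 -> 105 left
May 2095 has 31 days -> back to April 30, 2095 -> 74 left
April 2095 has 30 days -> back to March 31, 2095 -> 44 left
March 2095 has 31 days -> back to February 28, 2095 -> 13 left
February 2095: 28 - 13 = 15 -> lands on February 15

Result: 2095-02-15


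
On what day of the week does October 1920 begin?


Target: October 1, 1920
Anchor: Jan 1, 1920. With p = 1920 - 1 = 1919: (p + p//4 - p//100 + p//400) mod 7 = (1919 + 479 - 19 + 4) mod 7 = 2383 mod 7 = 3 -> Thursday (Mon=0 ... Sun=6)
Days before October (Jan-Sep): 274 days
Weekday index = (3 + 274) mod 7 = 4

Friday


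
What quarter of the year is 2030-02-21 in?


Month: February (month 2)
Q1: Jan-Mar, Q2: Apr-Jun, Q3: Jul-Sep, Q4: Oct-Dec

Q1


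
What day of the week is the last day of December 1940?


December 1940 has 31 days
Anchor: Jan 1, 1940. With p = 1940 - 1 = 1939: (p + p//4 - p//100 + p//400) mod 7 = (1939 + 484 - 19 + 4) mod 7 = 2408 mod 7 = 0 -> Monday (Mon=0 ... Sun=6)
Days before December (Jan-Nov): 335; December 1 index = (0 + 335) mod 7 = 6 -> Sunday
Last day offset: 31 - 1 = 30 days
Weekday index = (6 + 30) mod 7 = 1

Tuesday, December 31


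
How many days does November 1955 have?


November 1955

30 days


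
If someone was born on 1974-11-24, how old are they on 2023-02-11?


Birth: 1974-11-24
Reference: 2023-02-11
Year difference: 2023 - 1974 = 49
Birthday not yet reached in 2023, subtract 1

48 years old


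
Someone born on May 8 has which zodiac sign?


Date: May 8
Conventional tropical zodiac dates: Taurus from April 20 onward; Gemini starts May 21
May 8 falls within the Taurus range

Taurus


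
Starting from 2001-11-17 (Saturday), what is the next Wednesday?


Current: Saturday
Target: Wednesday
Days ahead: 4

Next Wednesday: 2001-11-21


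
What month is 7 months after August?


August is month 8
8 + 7 = 15; wrap: 15 - 12 = 3

March


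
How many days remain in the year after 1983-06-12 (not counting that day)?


Day of year: 163 of 365
Remaining = 365 - 163

202 days


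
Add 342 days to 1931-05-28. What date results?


Start: 1931-05-28, add 342 days
May 1931 has 31 days: 31 - 28 = 3 days to May 31 -> 339 left
June 1931 has 30 days -> 309 left
July 1931 has 31 days -> 278 left
August 1931 has 31 days -> 247 left
September 1931 has 30 days -> 217 left
October 1931 has 31 days -> 186 left
November 1931 has 30 days -> 156 left
December 1931 has 31 days -> 125 left
January 1932 has 31 days -> 94 left
February 1932 has 29 days -> 65 left
March 1932 has 31 days -> 34 left
April 1932 has 30 days -> 4 left
May 1932: 4 <= 31 -> lands on May 4

Result: 1932-05-04


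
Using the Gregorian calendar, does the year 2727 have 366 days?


Gregorian leap year rule: divisible by 4, but not by 100, unless also by 400.
2727 is not divisible by 4 -> not a leap year

No


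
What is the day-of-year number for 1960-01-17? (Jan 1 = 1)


Date: January 17, 1960
No months before January
Plus 17 days in January

Day of year: 17


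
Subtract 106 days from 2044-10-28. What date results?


Start: 2044-10-28, subtract 106 days
Back 28 days from October 28 reaches September 30, 2044 -> 78 left
September 2044 has 30 days -> back to August 31, 2044 -> 48 left
August 2044 has 31 days -> back to July 31, 2044 -> 17 left
July 2044: 31 - 17 = 14 -> lands on July 14

Result: 2044-07-14


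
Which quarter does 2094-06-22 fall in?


Month: June (month 6)
Q1: Jan-Mar, Q2: Apr-Jun, Q3: Jul-Sep, Q4: Oct-Dec

Q2


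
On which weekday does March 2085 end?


March 2085 has 31 days
Anchor: Jan 1, 2085. With p = 2085 - 1 = 2084: (p + p//4 - p//100 + p//400) mod 7 = (2084 + 521 - 20 + 5) mod 7 = 2590 mod 7 = 0 -> Monday (Mon=0 ... Sun=6)
Days before March (Jan-Feb): 59; March 1 index = (0 + 59) mod 7 = 3 -> Thursday
Last day offset: 31 - 1 = 30 days
Weekday index = (3 + 30) mod 7 = 5

Saturday, March 31


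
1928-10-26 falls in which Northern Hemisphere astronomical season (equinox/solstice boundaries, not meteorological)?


Date: October 26
Astronomical Autumn (approx.; exact equinox/solstice day varies by year): September 22 to December 20
October 26 falls within the Autumn window

Autumn


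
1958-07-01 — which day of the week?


Date: July 1, 1958
Anchor: Jan 1, 1958. With p = 1958 - 1 = 1957: (p + p//4 - p//100 + p//400) mod 7 = (1957 + 489 - 19 + 4) mod 7 = 2431 mod 7 = 2 -> Wednesday (Mon=0 ... Sun=6)
Days before July (Jan-Jun): 181; offset = 181 + 1 - 1 = 181
Weekday index = (2 + 181) mod 7 = 1

Day of the week: Tuesday


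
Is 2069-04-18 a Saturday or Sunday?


Anchor: Jan 1, 2069. With p = 2069 - 1 = 2068: (p + p//4 - p//100 + p//400) mod 7 = (2068 + 517 - 20 + 5) mod 7 = 2570 mod 7 = 1 -> Tuesday (Mon=0 ... Sun=6)
Day of year: 108; offset = 107
Weekday index = (1 + 107) mod 7 = 3 -> Thursday
Weekend days: Saturday, Sunday

No


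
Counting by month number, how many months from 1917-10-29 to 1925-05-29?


From October 1917 to May 1925
8 years * 12 = 96 months, minus 5 months = 91

91 months


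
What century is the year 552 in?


Century = (year - 1) // 100 + 1
= (552 - 1) // 100 + 1
= 551 // 100 + 1
= 5 + 1

6th century


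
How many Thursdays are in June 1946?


June 1946 has 30 days
Anchor: Jan 1, 1946. With p = 1946 - 1 = 1945: (p + p//4 - p//100 + p//400) mod 7 = (1945 + 486 - 19 + 4) mod 7 = 2416 mod 7 = 1 -> Tuesday (Mon=0 ... Sun=6)
Days before June (Jan-May): 151; June 1 index = (1 + 151) mod 7 = 5 -> Saturday
First Thursday is June 6
Thursdays: 6, 13, 20, 27

4 Thursdays


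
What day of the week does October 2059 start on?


Target: October 1, 2059
Anchor: Jan 1, 2059. With p = 2059 - 1 = 2058: (p + p//4 - p//100 + p//400) mod 7 = (2058 + 514 - 20 + 5) mod 7 = 2557 mod 7 = 2 -> Wednesday (Mon=0 ... Sun=6)
Days before October (Jan-Sep): 273 days
Weekday index = (2 + 273) mod 7 = 2

Wednesday


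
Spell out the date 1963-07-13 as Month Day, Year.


ISO 1963-07-13 parses as year=1963, month=07, day=13
Month 7 -> July

July 13, 1963


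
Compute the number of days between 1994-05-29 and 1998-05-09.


From 1994-05-29 to 1998-05-09
1994-05-29: days before May = 31 + 28 + 31 + 30 = 120 (1994 is not a leap year); day of year = 120 + 29 = 149
1998-05-09: days before May = 31 + 28 + 31 + 30 = 120 (1998 is not a leap year); day of year = 120 + 9 = 129
Rest of 1994: 365 - 149 = 216
Full years 1995 (365), 1996 (366), 1997 (365): 1096
Total = 216 + 1096 + 129 = 1441

1441 days


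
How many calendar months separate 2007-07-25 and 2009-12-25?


From July 2007 to December 2009
2 years * 12 = 24 months, plus 5 months = 29

29 months


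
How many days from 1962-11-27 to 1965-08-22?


From 1962-11-27 to 1965-08-22
1962-11-27: days before November = 31 + 28 + 31 + 30 + 31 + 30 + 31 + 31 + 30 + 31 = 304 (1962 is not a leap year); day of year = 304 + 27 = 331
1965-08-22: days before August = 31 + 28 + 31 + 30 + 31 + 30 + 31 = 212 (1965 is not a leap year); day of year = 212 + 22 = 234
Rest of 1962: 365 - 331 = 34
Full years 1963 (365), 1964 (366): 731
Total = 34 + 731 + 234 = 999

999 days


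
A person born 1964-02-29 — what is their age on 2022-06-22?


Birth: 1964-02-29
Reference: 2022-06-22
Year difference: 2022 - 1964 = 58

58 years old


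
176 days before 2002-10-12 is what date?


Start: 2002-10-12, subtract 176 days
Back 12 days from October 12 reaches September 30, 2002 -> 164 left
September 2002 has 30 days -> back to August 31, 2002 -> 134 left
August 2002 has 31 days -> back to July 31, 2002 -> 103 left
July 2002 has 31 days -> back to June 30, 2002 -> 72 left
June 2002 has 30 days -> back to May 31, 2002 -> 42 left
May 2002 has 31 days -> back to April 30, 2002 -> 11 left
April 2002: 30 - 11 = 19 -> lands on April 19

Result: 2002-04-19


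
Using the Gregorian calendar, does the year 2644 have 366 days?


Gregorian leap year rule: divisible by 4, but not by 100, unless also by 400.
2644 is divisible by 4 but not 100 -> leap year

Yes


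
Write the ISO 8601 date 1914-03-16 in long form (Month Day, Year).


ISO 1914-03-16 parses as year=1914, month=03, day=16
Month 3 -> March

March 16, 1914


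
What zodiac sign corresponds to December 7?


Date: December 7
Conventional tropical zodiac dates: Sagittarius from November 22 onward; Capricorn starts December 22
December 7 falls within the Sagittarius range

Sagittarius


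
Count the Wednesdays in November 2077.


November 2077 has 30 days
Anchor: Jan 1, 2077. With p = 2077 - 1 = 2076: (p + p//4 - p//100 + p//400) mod 7 = (2076 + 519 - 20 + 5) mod 7 = 2580 mod 7 = 4 -> Friday (Mon=0 ... Sun=6)
Days before November (Jan-Oct): 304; November 1 index = (4 + 304) mod 7 = 0 -> Monday
First Wednesday is November 3
Wednesdays: 3, 10, 17, 24

4 Wednesdays


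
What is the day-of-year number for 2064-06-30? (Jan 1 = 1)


Date: June 30, 2064
Days in months 1 through 5: 152
Plus 30 days in June

Day of year: 182


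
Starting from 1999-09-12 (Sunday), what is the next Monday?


Current: Sunday
Target: Monday
Days ahead: 1

Next Monday: 1999-09-13


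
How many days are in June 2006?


June 2006

30 days


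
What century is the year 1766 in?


Century = (year - 1) // 100 + 1
= (1766 - 1) // 100 + 1
= 1765 // 100 + 1
= 17 + 1

18th century


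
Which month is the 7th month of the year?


Month 7 of 12

July


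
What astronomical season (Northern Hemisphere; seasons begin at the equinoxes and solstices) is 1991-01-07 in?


Date: January 7
Astronomical Winter (approx.; exact equinox/solstice day varies by year): December 21 to March 19
January 7 falls within the Winter window

Winter


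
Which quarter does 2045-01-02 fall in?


Month: January (month 1)
Q1: Jan-Mar, Q2: Apr-Jun, Q3: Jul-Sep, Q4: Oct-Dec

Q1


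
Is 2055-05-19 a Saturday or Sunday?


Anchor: Jan 1, 2055. With p = 2055 - 1 = 2054: (p + p//4 - p//100 + p//400) mod 7 = (2054 + 513 - 20 + 5) mod 7 = 2552 mod 7 = 4 -> Friday (Mon=0 ... Sun=6)
Day of year: 139; offset = 138
Weekday index = (4 + 138) mod 7 = 2 -> Wednesday
Weekend days: Saturday, Sunday

No


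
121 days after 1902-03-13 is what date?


Start: 1902-03-13, add 121 days
March 1902 has 31 days: 31 - 13 = 18 days to March 31 -> 103 left
April 1902 has 30 days -> 73 left
May 1902 has 31 days -> 42 left
June 1902 has 30 days -> 12 left
July 1902: 12 <= 31 -> lands on July 12

Result: 1902-07-12


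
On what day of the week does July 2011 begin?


Target: July 1, 2011
Anchor: Jan 1, 2011. With p = 2011 - 1 = 2010: (p + p//4 - p//100 + p//400) mod 7 = (2010 + 502 - 20 + 5) mod 7 = 2497 mod 7 = 5 -> Saturday (Mon=0 ... Sun=6)
Days before July (Jan-Jun): 181 days
Weekday index = (5 + 181) mod 7 = 4

Friday


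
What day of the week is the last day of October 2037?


October 2037 has 31 days
Anchor: Jan 1, 2037. With p = 2037 - 1 = 2036: (p + p//4 - p//100 + p//400) mod 7 = (2036 + 509 - 20 + 5) mod 7 = 2530 mod 7 = 3 -> Thursday (Mon=0 ... Sun=6)
Days before October (Jan-Sep): 273; October 1 index = (3 + 273) mod 7 = 3 -> Thursday
Last day offset: 31 - 1 = 30 days
Weekday index = (3 + 30) mod 7 = 5

Saturday, October 31


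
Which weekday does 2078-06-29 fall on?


Date: June 29, 2078
Anchor: Jan 1, 2078. With p = 2078 - 1 = 2077: (p + p//4 - p//100 + p//400) mod 7 = (2077 + 519 - 20 + 5) mod 7 = 2581 mod 7 = 5 -> Saturday (Mon=0 ... Sun=6)
Days before June (Jan-May): 151; offset = 151 + 29 - 1 = 179
Weekday index = (5 + 179) mod 7 = 2

Day of the week: Wednesday


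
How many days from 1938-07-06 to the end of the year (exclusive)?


Day of year: 187 of 365
Remaining = 365 - 187

178 days


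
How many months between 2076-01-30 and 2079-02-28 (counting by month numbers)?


From January 2076 to February 2079
3 years * 12 = 36 months, plus 1 month = 37

37 months


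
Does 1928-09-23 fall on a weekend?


Anchor: Jan 1, 1928. With p = 1928 - 1 = 1927: (p + p//4 - p//100 + p//400) mod 7 = (1927 + 481 - 19 + 4) mod 7 = 2393 mod 7 = 6 -> Sunday (Mon=0 ... Sun=6)
Day of year: 267; offset = 266
Weekday index = (6 + 266) mod 7 = 6 -> Sunday
Weekend days: Saturday, Sunday

Yes


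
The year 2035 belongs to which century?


Century = (year - 1) // 100 + 1
= (2035 - 1) // 100 + 1
= 2034 // 100 + 1
= 20 + 1

21st century


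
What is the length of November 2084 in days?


November 2084

30 days


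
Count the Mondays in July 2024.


July 2024 has 31 days
Anchor: Jan 1, 2024. With p = 2024 - 1 = 2023: (p + p//4 - p//100 + p//400) mod 7 = (2023 + 505 - 20 + 5) mod 7 = 2513 mod 7 = 0 -> Monday (Mon=0 ... Sun=6)
Days before July (Jan-Jun): 182; July 1 index = (0 + 182) mod 7 = 0 -> Monday
First Monday is July 1
Mondays: 1, 8, 15, 22, 29

5 Mondays


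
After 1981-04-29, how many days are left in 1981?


Day of year: 119 of 365
Remaining = 365 - 119

246 days


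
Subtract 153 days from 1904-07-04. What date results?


Start: 1904-07-04, subtract 153 days
Back 4 days from July 4 reaches June 30, 1904 -> 149 left
June 1904 has 30 days -> back to May 31, 1904 -> 119 left
May 1904 has 31 days -> back to April 30, 1904 -> 88 left
April 1904 has 30 days -> back to March 31, 1904 -> 58 left
March 1904 has 31 days -> back to February 29, 1904 -> 27 left
February 1904: 29 - 27 = 2 -> lands on February 2

Result: 1904-02-02


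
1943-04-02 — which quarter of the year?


Month: April (month 4)
Q1: Jan-Mar, Q2: Apr-Jun, Q3: Jul-Sep, Q4: Oct-Dec

Q2


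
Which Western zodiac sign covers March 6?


Date: March 6
Conventional tropical zodiac dates: Pisces from February 19 onward; Aries starts March 21
March 6 falls within the Pisces range

Pisces


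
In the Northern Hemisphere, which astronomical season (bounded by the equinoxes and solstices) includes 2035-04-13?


Date: April 13
Astronomical Spring (approx.; exact equinox/solstice day varies by year): March 20 to June 20
April 13 falls within the Spring window

Spring


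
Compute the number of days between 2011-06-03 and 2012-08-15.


From 2011-06-03 to 2012-08-15
2011-06-03: days before June = 31 + 28 + 31 + 30 + 31 = 151 (2011 is not a leap year); day of year = 151 + 3 = 154
2012-08-15: days before August = 31 + 29 + 31 + 30 + 31 + 30 + 31 = 213 (2012 is a leap year); day of year = 213 + 15 = 228
Rest of 2011: 365 - 154 = 211
Total = 211 + 228 = 439

439 days


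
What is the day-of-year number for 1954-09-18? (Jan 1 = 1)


Date: September 18, 1954
Days in months 1 through 8: 243
Plus 18 days in September

Day of year: 261


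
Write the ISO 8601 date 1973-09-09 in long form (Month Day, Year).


ISO 1973-09-09 parses as year=1973, month=09, day=09
Month 9 -> September

September 9, 1973


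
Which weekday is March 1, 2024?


Target: March 1, 2024
Anchor: Jan 1, 2024. With p = 2024 - 1 = 2023: (p + p//4 - p//100 + p//400) mod 7 = (2023 + 505 - 20 + 5) mod 7 = 2513 mod 7 = 0 -> Monday (Mon=0 ... Sun=6)
Days before March (Jan-Feb): 60 days
Weekday index = (0 + 60) mod 7 = 4

Friday


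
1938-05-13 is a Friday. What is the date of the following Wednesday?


Current: Friday
Target: Wednesday
Days ahead: 5

Next Wednesday: 1938-05-18


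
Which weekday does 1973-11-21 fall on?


Date: November 21, 1973
Anchor: Jan 1, 1973. With p = 1973 - 1 = 1972: (p + p//4 - p//100 + p//400) mod 7 = (1972 + 493 - 19 + 4) mod 7 = 2450 mod 7 = 0 -> Monday (Mon=0 ... Sun=6)
Days before November (Jan-Oct): 304; offset = 304 + 21 - 1 = 324
Weekday index = (0 + 324) mod 7 = 2

Day of the week: Wednesday


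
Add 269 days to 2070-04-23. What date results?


Start: 2070-04-23, add 269 days
April 2070 has 30 days: 30 - 23 = 7 days to April 30 -> 262 left
May 2070 has 31 days -> 231 left
June 2070 has 30 days -> 201 left
July 2070 has 31 days -> 170 left
August 2070 has 31 days -> 139 left
September 2070 has 30 days -> 109 left
October 2070 has 31 days -> 78 left
November 2070 has 30 days -> 48 left
December 2070 has 31 days -> 17 left
January 2071: 17 <= 31 -> lands on January 17

Result: 2071-01-17


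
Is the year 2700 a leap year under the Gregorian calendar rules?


Gregorian leap year rule: divisible by 4, but not by 100, unless also by 400.
2700 is divisible by 100 but not 400 -> not a leap year

No


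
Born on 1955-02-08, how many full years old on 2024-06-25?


Birth: 1955-02-08
Reference: 2024-06-25
Year difference: 2024 - 1955 = 69

69 years old


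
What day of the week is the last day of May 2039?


May 2039 has 31 days
Anchor: Jan 1, 2039. With p = 2039 - 1 = 2038: (p + p//4 - p//100 + p//400) mod 7 = (2038 + 509 - 20 + 5) mod 7 = 2532 mod 7 = 5 -> Saturday (Mon=0 ... Sun=6)
Days before May (Jan-Apr): 120; May 1 index = (5 + 120) mod 7 = 6 -> Sunday
Last day offset: 31 - 1 = 30 days
Weekday index = (6 + 30) mod 7 = 1

Tuesday, May 31


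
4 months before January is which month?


January is month 1
1 - 4 = -3; wrap: -3 + 12 = 9

September


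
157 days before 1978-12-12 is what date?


Start: 1978-12-12, subtract 157 days
Back 12 days from December 12 reaches November 30, 1978 -> 145 left
November 1978 has 30 days -> back to October 31, 1978 -> 115 left
October 1978 has 31 days -> back to September 30, 1978 -> 84 left
September 1978 has 30 days -> back to August 31, 1978 -> 54 left
August 1978 has 31 days -> back to July 31, 1978 -> 23 left
July 1978: 31 - 23 = 8 -> lands on July 8

Result: 1978-07-08


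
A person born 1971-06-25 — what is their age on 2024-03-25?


Birth: 1971-06-25
Reference: 2024-03-25
Year difference: 2024 - 1971 = 53
Birthday not yet reached in 2024, subtract 1

52 years old


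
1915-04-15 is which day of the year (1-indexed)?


Date: April 15, 1915
Days in months 1 through 3: 90
Plus 15 days in April

Day of year: 105


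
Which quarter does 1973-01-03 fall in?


Month: January (month 1)
Q1: Jan-Mar, Q2: Apr-Jun, Q3: Jul-Sep, Q4: Oct-Dec

Q1


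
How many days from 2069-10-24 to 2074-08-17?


From 2069-10-24 to 2074-08-17
2069-10-24: days before October = 31 + 28 + 31 + 30 + 31 + 30 + 31 + 31 + 30 = 273 (2069 is not a leap year); day of year = 273 + 24 = 297
2074-08-17: days before August = 31 + 28 + 31 + 30 + 31 + 30 + 31 = 212 (2074 is not a leap year); day of year = 212 + 17 = 229
Rest of 2069: 365 - 297 = 68
Full years 2070 (365), 2071 (365), 2072 (366), 2073 (365): 1461
Total = 68 + 1461 + 229 = 1758

1758 days


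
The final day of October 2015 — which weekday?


October 2015 has 31 days
Anchor: Jan 1, 2015. With p = 2015 - 1 = 2014: (p + p//4 - p//100 + p//400) mod 7 = (2014 + 503 - 20 + 5) mod 7 = 2502 mod 7 = 3 -> Thursday (Mon=0 ... Sun=6)
Days before October (Jan-Sep): 273; October 1 index = (3 + 273) mod 7 = 3 -> Thursday
Last day offset: 31 - 1 = 30 days
Weekday index = (3 + 30) mod 7 = 5

Saturday, October 31


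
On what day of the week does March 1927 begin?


Target: March 1, 1927
Anchor: Jan 1, 1927. With p = 1927 - 1 = 1926: (p + p//4 - p//100 + p//400) mod 7 = (1926 + 481 - 19 + 4) mod 7 = 2392 mod 7 = 5 -> Saturday (Mon=0 ... Sun=6)
Days before March (Jan-Feb): 59 days
Weekday index = (5 + 59) mod 7 = 1

Tuesday


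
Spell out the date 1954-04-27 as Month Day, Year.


ISO 1954-04-27 parses as year=1954, month=04, day=27
Month 4 -> April

April 27, 1954


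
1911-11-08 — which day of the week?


Date: November 8, 1911
Anchor: Jan 1, 1911. With p = 1911 - 1 = 1910: (p + p//4 - p//100 + p//400) mod 7 = (1910 + 477 - 19 + 4) mod 7 = 2372 mod 7 = 6 -> Sunday (Mon=0 ... Sun=6)
Days before November (Jan-Oct): 304; offset = 304 + 8 - 1 = 311
Weekday index = (6 + 311) mod 7 = 2

Day of the week: Wednesday


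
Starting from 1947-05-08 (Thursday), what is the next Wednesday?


Current: Thursday
Target: Wednesday
Days ahead: 6

Next Wednesday: 1947-05-14


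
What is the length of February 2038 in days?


February 2038 (leap year: no)

28 days


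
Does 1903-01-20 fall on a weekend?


Anchor: Jan 1, 1903. With p = 1903 - 1 = 1902: (p + p//4 - p//100 + p//400) mod 7 = (1902 + 475 - 19 + 4) mod 7 = 2362 mod 7 = 3 -> Thursday (Mon=0 ... Sun=6)
Day of year: 20; offset = 19
Weekday index = (3 + 19) mod 7 = 1 -> Tuesday
Weekend days: Saturday, Sunday

No


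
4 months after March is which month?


March is month 3
3 + 4 = 7

July


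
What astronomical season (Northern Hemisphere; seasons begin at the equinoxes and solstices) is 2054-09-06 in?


Date: September 6
Astronomical Summer (approx.; exact equinox/solstice day varies by year): June 21 to September 21
September 6 falls within the Summer window

Summer


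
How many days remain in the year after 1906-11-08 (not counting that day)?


Day of year: 312 of 365
Remaining = 365 - 312

53 days


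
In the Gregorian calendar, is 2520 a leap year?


Gregorian leap year rule: divisible by 4, but not by 100, unless also by 400.
2520 is divisible by 4 but not 100 -> leap year

Yes


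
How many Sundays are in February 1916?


February 1916 has 29 days
Anchor: Jan 1, 1916. With p = 1916 - 1 = 1915: (p + p//4 - p//100 + p//400) mod 7 = (1915 + 478 - 19 + 4) mod 7 = 2378 mod 7 = 5 -> Saturday (Mon=0 ... Sun=6)
Days before February (Jan): 31; February 1 index = (5 + 31) mod 7 = 1 -> Tuesday
First Sunday is February 6
Sundays: 6, 13, 20, 27

4 Sundays


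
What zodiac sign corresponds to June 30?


Date: June 30
Conventional tropical zodiac dates: Cancer from June 21 onward; Leo starts July 23
June 30 falls within the Cancer range

Cancer


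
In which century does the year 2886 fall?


Century = (year - 1) // 100 + 1
= (2886 - 1) // 100 + 1
= 2885 // 100 + 1
= 28 + 1

29th century


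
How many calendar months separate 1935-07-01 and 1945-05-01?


From July 1935 to May 1945
10 years * 12 = 120 months, minus 2 months = 118

118 months


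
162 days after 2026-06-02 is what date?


Start: 2026-06-02, add 162 days
June 2026 has 30 days: 30 - 2 = 28 days to June 30 -> 134 left
July 2026 has 31 days -> 103 left
August 2026 has 31 days -> 72 left
September 2026 has 30 days -> 42 left
October 2026 has 31 days -> 11 left
November 2026: 11 <= 30 -> lands on November 11

Result: 2026-11-11


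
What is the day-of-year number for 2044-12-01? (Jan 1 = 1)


Date: December 1, 2044
Days in months 1 through 11: 335
Plus 1 days in December

Day of year: 336


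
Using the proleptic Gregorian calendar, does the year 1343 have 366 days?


Gregorian leap year rule: divisible by 4, but not by 100, unless also by 400.
1343 is not divisible by 4 -> not a leap year

No


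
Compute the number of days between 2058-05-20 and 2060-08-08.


From 2058-05-20 to 2060-08-08
2058-05-20: days before May = 31 + 28 + 31 + 30 = 120 (2058 is not a leap year); day of year = 120 + 20 = 140
2060-08-08: days before August = 31 + 29 + 31 + 30 + 31 + 30 + 31 = 213 (2060 is a leap year); day of year = 213 + 8 = 221
Rest of 2058: 365 - 140 = 225
Full years 2059 (365): 365
Total = 225 + 365 + 221 = 811

811 days


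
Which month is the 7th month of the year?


Month 7 of 12

July


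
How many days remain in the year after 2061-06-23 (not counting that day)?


Day of year: 174 of 365
Remaining = 365 - 174

191 days


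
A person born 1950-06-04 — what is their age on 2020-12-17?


Birth: 1950-06-04
Reference: 2020-12-17
Year difference: 2020 - 1950 = 70

70 years old


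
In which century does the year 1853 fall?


Century = (year - 1) // 100 + 1
= (1853 - 1) // 100 + 1
= 1852 // 100 + 1
= 18 + 1

19th century


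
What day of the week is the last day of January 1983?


January 1983 has 31 days
Anchor: Jan 1, 1983. With p = 1983 - 1 = 1982: (p + p//4 - p//100 + p//400) mod 7 = (1982 + 495 - 19 + 4) mod 7 = 2462 mod 7 = 5 -> Saturday (Mon=0 ... Sun=6)
January 1 is the anchor itself -> Saturday
Last day offset: 31 - 1 = 30 days
Weekday index = (5 + 30) mod 7 = 0

Monday, January 31


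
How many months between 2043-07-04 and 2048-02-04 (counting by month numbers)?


From July 2043 to February 2048
5 years * 12 = 60 months, minus 5 months = 55

55 months


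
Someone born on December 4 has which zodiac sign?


Date: December 4
Conventional tropical zodiac dates: Sagittarius from November 22 onward; Capricorn starts December 22
December 4 falls within the Sagittarius range

Sagittarius


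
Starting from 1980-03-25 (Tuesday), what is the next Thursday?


Current: Tuesday
Target: Thursday
Days ahead: 2

Next Thursday: 1980-03-27


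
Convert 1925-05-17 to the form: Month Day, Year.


ISO 1925-05-17 parses as year=1925, month=05, day=17
Month 5 -> May

May 17, 1925


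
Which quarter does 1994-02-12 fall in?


Month: February (month 2)
Q1: Jan-Mar, Q2: Apr-Jun, Q3: Jul-Sep, Q4: Oct-Dec

Q1


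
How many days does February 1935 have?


February 1935 (leap year: no)

28 days


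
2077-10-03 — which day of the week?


Date: October 3, 2077
Anchor: Jan 1, 2077. With p = 2077 - 1 = 2076: (p + p//4 - p//100 + p//400) mod 7 = (2076 + 519 - 20 + 5) mod 7 = 2580 mod 7 = 4 -> Friday (Mon=0 ... Sun=6)
Days before October (Jan-Sep): 273; offset = 273 + 3 - 1 = 275
Weekday index = (4 + 275) mod 7 = 6

Day of the week: Sunday


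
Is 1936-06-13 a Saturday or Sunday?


Anchor: Jan 1, 1936. With p = 1936 - 1 = 1935: (p + p//4 - p//100 + p//400) mod 7 = (1935 + 483 - 19 + 4) mod 7 = 2403 mod 7 = 2 -> Wednesday (Mon=0 ... Sun=6)
Day of year: 165; offset = 164
Weekday index = (2 + 164) mod 7 = 5 -> Saturday
Weekend days: Saturday, Sunday

Yes


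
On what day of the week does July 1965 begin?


Target: July 1, 1965
Anchor: Jan 1, 1965. With p = 1965 - 1 = 1964: (p + p//4 - p//100 + p//400) mod 7 = (1964 + 491 - 19 + 4) mod 7 = 2440 mod 7 = 4 -> Friday (Mon=0 ... Sun=6)
Days before July (Jan-Jun): 181 days
Weekday index = (4 + 181) mod 7 = 3

Thursday


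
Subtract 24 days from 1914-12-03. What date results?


Start: 1914-12-03, subtract 24 days
Back 3 days from December 3 reaches November 30, 1914 -> 21 left
November 1914: 30 - 21 = 9 -> lands on November 9

Result: 1914-11-09


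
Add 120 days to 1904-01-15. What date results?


Start: 1904-01-15, add 120 days
January 1904 has 31 days: 31 - 15 = 16 days to January 31 -> 104 left
February 1904 has 29 days -> 75 left
March 1904 has 31 days -> 44 left
April 1904 has 30 days -> 14 left
May 1904: 14 <= 31 -> lands on May 14

Result: 1904-05-14


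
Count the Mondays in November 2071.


November 2071 has 30 days
Anchor: Jan 1, 2071. With p = 2071 - 1 = 2070: (p + p//4 - p//100 + p//400) mod 7 = (2070 + 517 - 20 + 5) mod 7 = 2572 mod 7 = 3 -> Thursday (Mon=0 ... Sun=6)
Days before November (Jan-Oct): 304; November 1 index = (3 + 304) mod 7 = 6 -> Sunday
First Monday is November 2
Mondays: 2, 9, 16, 23, 30

5 Mondays


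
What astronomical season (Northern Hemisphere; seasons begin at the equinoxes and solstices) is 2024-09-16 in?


Date: September 16
Astronomical Summer (approx.; exact equinox/solstice day varies by year): June 21 to September 21
September 16 falls within the Summer window

Summer


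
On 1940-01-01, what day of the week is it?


Date: January 1, 1940
Anchor: Jan 1, 1940. With p = 1940 - 1 = 1939: (p + p//4 - p//100 + p//400) mod 7 = (1939 + 484 - 19 + 4) mod 7 = 2408 mod 7 = 0 -> Monday (Mon=0 ... Sun=6)
Days into year = 1 - 1 = 0
Weekday index = (0 + 0) mod 7 = 0

Day of the week: Monday
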